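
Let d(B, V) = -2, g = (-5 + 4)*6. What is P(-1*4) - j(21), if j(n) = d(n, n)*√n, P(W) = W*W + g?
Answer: 10 + 2*√21 ≈ 19.165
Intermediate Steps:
g = -6 (g = -1*6 = -6)
P(W) = -6 + W² (P(W) = W*W - 6 = W² - 6 = -6 + W²)
j(n) = -2*√n
P(-1*4) - j(21) = (-6 + (-1*4)²) - (-2)*√21 = (-6 + (-4)²) + 2*√21 = (-6 + 16) + 2*√21 = 10 + 2*√21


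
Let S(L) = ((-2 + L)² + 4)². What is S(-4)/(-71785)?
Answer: -320/14357 ≈ -0.022289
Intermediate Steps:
S(L) = (4 + (-2 + L)²)²
S(-4)/(-71785) = (4 + (-2 - 4)²)²/(-71785) = (4 + (-6)²)²*(-1/71785) = (4 + 36)²*(-1/71785) = 40²*(-1/71785) = 1600*(-1/71785) = -320/14357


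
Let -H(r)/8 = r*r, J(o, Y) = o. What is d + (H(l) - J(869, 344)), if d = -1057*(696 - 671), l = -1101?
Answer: -9724902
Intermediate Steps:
H(r) = -8*r² (H(r) = -8*r*r = -8*r²)
d = -26425 (d = -1057*25 = -26425)
d + (H(l) - J(869, 344)) = -26425 + (-8*(-1101)² - 1*869) = -26425 + (-8*1212201 - 869) = -26425 + (-9697608 - 869) = -26425 - 9698477 = -9724902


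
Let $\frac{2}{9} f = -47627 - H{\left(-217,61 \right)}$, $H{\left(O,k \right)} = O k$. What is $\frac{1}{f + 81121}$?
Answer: $- \frac{1}{73634} \approx -1.3581 \cdot 10^{-5}$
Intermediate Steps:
$f = -154755$ ($f = \frac{9 \left(-47627 - \left(-217\right) 61\right)}{2} = \frac{9 \left(-47627 - -13237\right)}{2} = \frac{9 \left(-47627 + 13237\right)}{2} = \frac{9}{2} \left(-34390\right) = -154755$)
$\frac{1}{f + 81121} = \frac{1}{-154755 + 81121} = \frac{1}{-73634} = - \frac{1}{73634}$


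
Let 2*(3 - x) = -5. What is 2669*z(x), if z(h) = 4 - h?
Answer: -8007/2 ≈ -4003.5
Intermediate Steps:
x = 11/2 (x = 3 - 1/2*(-5) = 3 + 5/2 = 11/2 ≈ 5.5000)
2669*z(x) = 2669*(4 - 1*11/2) = 2669*(4 - 11/2) = 2669*(-3/2) = -8007/2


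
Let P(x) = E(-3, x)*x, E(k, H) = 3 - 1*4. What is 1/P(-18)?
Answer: 1/18 ≈ 0.055556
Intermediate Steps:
E(k, H) = -1 (E(k, H) = 3 - 4 = -1)
P(x) = -x
1/P(-18) = 1/(-1*(-18)) = 1/18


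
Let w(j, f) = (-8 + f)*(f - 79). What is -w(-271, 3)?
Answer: -380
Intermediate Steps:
w(j, f) = (-79 + f)*(-8 + f) (w(j, f) = (-8 + f)*(-79 + f) = (-79 + f)*(-8 + f))
-w(-271, 3) = -(632 + 3² - 87*3) = -(632 + 9 - 261) = -1*380 = -380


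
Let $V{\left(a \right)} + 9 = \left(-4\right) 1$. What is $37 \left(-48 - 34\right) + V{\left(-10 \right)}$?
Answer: $-3047$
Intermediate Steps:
$V{\left(a \right)} = -13$ ($V{\left(a \right)} = -9 - 4 = -13$)
$37 \left(-48 - 34\right) + V{\left(-10 \right)} = 37 \left(-48 - 34\right) - 13 = 37 \left(-82\right) - 13 = -3034 - 13 = -3047$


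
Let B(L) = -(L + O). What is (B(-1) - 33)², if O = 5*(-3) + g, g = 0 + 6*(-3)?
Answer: 1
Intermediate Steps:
g = -18 (g = 0 - 18 = -18)
O = -33 (O = 5*(-3) - 18 = -15 - 18 = -33)
B(L) = 33 - L (B(L) = -(L - 33) = -(-33 + L) = 33 - L)
(B(-1) - 33)² = ((33 - 1*(-1)) - 33)² = ((33 + 1) - 33)² = (34 - 33)² = 1² = 1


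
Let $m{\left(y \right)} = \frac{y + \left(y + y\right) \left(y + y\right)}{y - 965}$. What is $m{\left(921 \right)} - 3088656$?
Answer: $- \frac{12663159}{4} \approx -3.1658 \cdot 10^{6}$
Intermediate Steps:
$m{\left(y \right)} = \frac{y + 4 y^{2}}{-965 + y}$ ($m{\left(y \right)} = \frac{y + 2 y 2 y}{-965 + y} = \frac{y + 4 y^{2}}{-965 + y}$)
$m{\left(921 \right)} - 3088656 = \frac{921 \left(1 + 4 \cdot 921\right)}{-965 + 921} - 3088656 = \frac{921 \left(1 + 3684\right)}{-44} - 3088656 = 921 \left(- \frac{1}{44}\right) 3685 - 3088656 = - \frac{308535}{4} - 3088656 = - \frac{12663159}{4}$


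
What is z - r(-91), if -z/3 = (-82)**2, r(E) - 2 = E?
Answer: -20083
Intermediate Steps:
r(E) = 2 + E
z = -20172 (z = -3*(-82)**2 = -3*6724 = -20172)
z - r(-91) = -20172 - (2 - 91) = -20172 - 1*(-89) = -20172 + 89 = -20083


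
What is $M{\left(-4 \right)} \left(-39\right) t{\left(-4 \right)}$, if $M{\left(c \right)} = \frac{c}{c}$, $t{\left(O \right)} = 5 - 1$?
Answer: $-156$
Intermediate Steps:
$t{\left(O \right)} = 4$ ($t{\left(O \right)} = 5 - 1 = 4$)
$M{\left(c \right)} = 1$
$M{\left(-4 \right)} \left(-39\right) t{\left(-4 \right)} = 1 \left(-39\right) 4 = \left(-39\right) 4 = -156$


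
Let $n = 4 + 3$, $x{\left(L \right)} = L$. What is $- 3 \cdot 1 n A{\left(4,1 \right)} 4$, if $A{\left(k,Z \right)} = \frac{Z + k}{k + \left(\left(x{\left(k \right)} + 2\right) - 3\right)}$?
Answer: $-60$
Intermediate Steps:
$n = 7$
$A{\left(k,Z \right)} = \frac{Z + k}{-1 + 2 k}$ ($A{\left(k,Z \right)} = \frac{Z + k}{k + \left(\left(k + 2\right) - 3\right)} = \frac{Z + k}{k + \left(\left(2 + k\right) - 3\right)} = \frac{Z + k}{k + \left(-1 + k\right)} = \frac{Z + k}{-1 + 2 k}$)
$- 3 \cdot 1 n A{\left(4,1 \right)} 4 = - 3 \cdot 1 \cdot 7 \frac{1 + 4}{-1 + 2 \cdot 4} \cdot 4 = - 3 \cdot 7 \frac{1}{-1 + 8} \cdot 5 \cdot 4 = - 21 \cdot \frac{1}{7} \cdot 5 \cdot 4 = - 21 \cdot \frac{5}{7} \cdot 4 = - 15 \cdot 4 = \left(-1\right) 60 = -60$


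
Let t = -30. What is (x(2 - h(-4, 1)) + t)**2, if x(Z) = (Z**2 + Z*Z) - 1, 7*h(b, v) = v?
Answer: 1394761/2401 ≈ 580.91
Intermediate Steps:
h(b, v) = v/7
x(Z) = -1 + 2*Z**2 (x(Z) = (Z**2 + Z**2) - 1 = 2*Z**2 - 1 = -1 + 2*Z**2)
(x(2 - h(-4, 1)) + t)**2 = ((-1 + 2*(2 - 1/7)**2) - 30)**2 = ((-1 + 2*(13/7)**2) - 30)**2 = ((-1 + 2*(169/49)) - 30)**2 = ((-1 + 338/49) - 30)**2 = (289/49 - 30)**2 = (-1181/49)**2 = 1394761/2401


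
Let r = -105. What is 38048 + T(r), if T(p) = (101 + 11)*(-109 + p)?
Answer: 14080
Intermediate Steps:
T(p) = -12208 + 112*p (T(p) = 112*(-109 + p) = -12208 + 112*p)
38048 + T(r) = 38048 + (-12208 + 112*(-105)) = 38048 + (-12208 - 11760) = 38048 - 23968 = 14080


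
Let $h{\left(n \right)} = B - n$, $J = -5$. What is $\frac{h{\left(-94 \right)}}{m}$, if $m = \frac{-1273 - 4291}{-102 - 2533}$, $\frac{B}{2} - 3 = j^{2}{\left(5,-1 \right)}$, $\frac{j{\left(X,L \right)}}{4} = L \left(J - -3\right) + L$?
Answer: $\frac{86955}{1391} \approx 62.513$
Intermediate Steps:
$j{\left(X,L \right)} = - 4 L$ ($j{\left(X,L \right)} = 4 \left(L \left(-5 - -3\right) + L\right) = 4 \left(L \left(-5 + 3\right) + L\right) = 4 \left(L \left(-2\right) + L\right) = 4 \left(- 2 L + L\right) = 4 \left(- L\right) = - 4 L$)
$B = 38$ ($B = 6 + 2 \left(\left(-4\right) \left(-1\right)\right)^{2} = 6 + 2 \cdot 4^{2} = 6 + 2 \cdot 16 = 6 + 32 = 38$)
$h{\left(n \right)} = 38 - n$
$m = \frac{5564}{2635}$ ($m = - \frac{5564}{-2635} = \left(-5564\right) \left(- \frac{1}{2635}\right) = \frac{5564}{2635} \approx 2.1116$)
$\frac{h{\left(-94 \right)}}{m} = \frac{38 - -94}{\frac{5564}{2635}} = \left(38 + 94\right) \frac{2635}{5564} = 132 \cdot \frac{2635}{5564} = \frac{86955}{1391}$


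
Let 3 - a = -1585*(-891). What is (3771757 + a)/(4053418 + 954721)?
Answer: 2359525/5008139 ≈ 0.47114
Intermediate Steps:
a = -1412232 (a = 3 - (-1585)*(-891) = 3 - 1*1412235 = 3 - 1412235 = -1412232)
(3771757 + a)/(4053418 + 954721) = (3771757 - 1412232)/(4053418 + 954721) = 2359525/5008139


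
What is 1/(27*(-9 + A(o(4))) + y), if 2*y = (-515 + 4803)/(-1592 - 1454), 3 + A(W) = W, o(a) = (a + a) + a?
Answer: -1523/1072 ≈ -1.4207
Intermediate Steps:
o(a) = 3*a (o(a) = 2*a + a = 3*a)
A(W) = -3 + W
y = -1072/1523 (y = ((-515 + 4803)/(-1592 - 1454))/2 = (4288/(-3046))/2 = (4288*(-1/3046))/2 = (½)*(-2144/1523) = -1072/1523 ≈ -0.70387)
1/(27*(-9 + A(o(4))) + y) = 1/(27*(-9 + (-3 + 3*4)) - 1072/1523) = 1/(27*(-9 + (-3 + 12)) - 1072/1523) = 1/(27*(-9 + 9) - 1072/1523) = 1/(27*0 - 1072/1523) = 1/(0 - 1072/1523) = 1/(-1072/1523) = -1523/1072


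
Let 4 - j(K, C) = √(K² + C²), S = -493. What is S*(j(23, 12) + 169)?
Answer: -85289 + 493*√673 ≈ -72500.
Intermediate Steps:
j(K, C) = 4 - √(C² + K²) (j(K, C) = 4 - √(K² + C²) = 4 - √(C² + K²))
S*(j(23, 12) + 169) = -493*((4 - √(12² + 23²)) + 169) = -493*((4 - √(144 + 529)) + 169) = -493*((4 - √673) + 169) = -493*(173 - √673) = -85289 + 493*√673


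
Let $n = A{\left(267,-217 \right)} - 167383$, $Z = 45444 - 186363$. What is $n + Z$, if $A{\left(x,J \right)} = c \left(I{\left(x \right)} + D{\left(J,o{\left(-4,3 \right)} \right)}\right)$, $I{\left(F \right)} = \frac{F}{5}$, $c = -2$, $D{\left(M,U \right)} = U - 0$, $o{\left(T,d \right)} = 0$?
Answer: $- \frac{1542044}{5} \approx -3.0841 \cdot 10^{5}$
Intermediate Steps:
$D{\left(M,U \right)} = U$ ($D{\left(M,U \right)} = U + 0 = U$)
$Z = -140919$ ($Z = 45444 - 186363 = -140919$)
$I{\left(F \right)} = \frac{F}{5}$ ($I{\left(F \right)} = F \frac{1}{5} = \frac{F}{5}$)
$A{\left(x,J \right)} = - \frac{2 x}{5}$ ($A{\left(x,J \right)} = - 2 \left(\frac{x}{5} + 0\right) = - 2 \frac{x}{5} = - \frac{2 x}{5}$)
$n = - \frac{837449}{5}$ ($n = \left(- \frac{2}{5}\right) 267 - 167383 = - \frac{534}{5} - 167383 = - \frac{837449}{5} \approx -1.6749 \cdot 10^{5}$)
$n + Z = - \frac{837449}{5} - 140919 = - \frac{1542044}{5}$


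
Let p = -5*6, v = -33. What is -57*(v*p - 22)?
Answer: -55176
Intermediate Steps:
p = -30
-57*(v*p - 22) = -57*(-33*(-30) - 22) = -57*(990 - 22) = -57*968 = -55176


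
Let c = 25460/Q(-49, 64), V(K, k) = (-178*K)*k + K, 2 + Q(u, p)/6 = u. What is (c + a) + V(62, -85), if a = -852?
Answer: 143389580/153 ≈ 9.3719e+5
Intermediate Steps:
Q(u, p) = -12 + 6*u
V(K, k) = K - 178*K*k (V(K, k) = -178*K*k + K = K - 178*K*k)
c = -12730/153 (c = 25460/(-12 + 6*(-49)) = 25460/(-12 - 294) = 25460/(-306) = 25460*(-1/306) = -12730/153 ≈ -83.203)
(c + a) + V(62, -85) = (-12730/153 - 852) + 62*(1 - 178*(-85)) = -143086/153 + 62*(1 + 15130) = -143086/153 + 62*15131 = -143086/153 + 938122 = 143389580/153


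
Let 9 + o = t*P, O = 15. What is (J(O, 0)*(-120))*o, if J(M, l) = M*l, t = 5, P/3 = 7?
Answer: 0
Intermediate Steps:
P = 21 (P = 3*7 = 21)
o = 96 (o = -9 + 5*21 = -9 + 105 = 96)
(J(O, 0)*(-120))*o = ((15*0)*(-120))*96 = (0*(-120))*96 = 0*96 = 0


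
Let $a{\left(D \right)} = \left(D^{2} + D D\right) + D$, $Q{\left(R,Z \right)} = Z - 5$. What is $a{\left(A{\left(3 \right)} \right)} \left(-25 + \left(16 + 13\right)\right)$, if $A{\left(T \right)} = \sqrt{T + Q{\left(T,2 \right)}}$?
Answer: $0$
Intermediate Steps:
$Q{\left(R,Z \right)} = -5 + Z$ ($Q{\left(R,Z \right)} = Z - 5 = -5 + Z$)
$A{\left(T \right)} = \sqrt{-3 + T}$ ($A{\left(T \right)} = \sqrt{T + \left(-5 + 2\right)} = \sqrt{T - 3} = \sqrt{-3 + T}$)
$a{\left(D \right)} = D + 2 D^{2}$ ($a{\left(D \right)} = \left(D^{2} + D^{2}\right) + D = 2 D^{2} + D = D + 2 D^{2}$)
$a{\left(A{\left(3 \right)} \right)} \left(-25 + \left(16 + 13\right)\right) = \sqrt{-3 + 3} \left(1 + 2 \sqrt{-3 + 3}\right) \left(-25 + \left(16 + 13\right)\right) = \sqrt{0} \left(1 + 2 \sqrt{0}\right) \left(-25 + 29\right) = 0 \left(1 + 2 \cdot 0\right) 4 = 0 \left(1 + 0\right) 4 = 0 \cdot 1 \cdot 4 = 0 \cdot 4 = 0$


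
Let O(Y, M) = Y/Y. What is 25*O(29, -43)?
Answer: 25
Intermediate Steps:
O(Y, M) = 1
25*O(29, -43) = 25*1 = 25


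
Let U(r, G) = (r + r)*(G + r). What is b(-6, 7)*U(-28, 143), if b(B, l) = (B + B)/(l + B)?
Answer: 77280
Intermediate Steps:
U(r, G) = 2*r*(G + r) (U(r, G) = (2*r)*(G + r) = 2*r*(G + r))
b(B, l) = 2*B/(B + l) (b(B, l) = (2*B)/(B + l) = 2*B/(B + l))
b(-6, 7)*U(-28, 143) = (2*(-6)/(-6 + 7))*(2*(-28)*(143 - 28)) = (2*(-6)/1)*(2*(-28)*115) = (2*(-6)*1)*(-6440) = -12*(-6440) = 77280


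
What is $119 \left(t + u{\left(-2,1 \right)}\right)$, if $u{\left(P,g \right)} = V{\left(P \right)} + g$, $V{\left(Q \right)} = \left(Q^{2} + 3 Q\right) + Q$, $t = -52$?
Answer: $-6545$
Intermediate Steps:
$V{\left(Q \right)} = Q^{2} + 4 Q$
$u{\left(P,g \right)} = g + P \left(4 + P\right)$ ($u{\left(P,g \right)} = P \left(4 + P\right) + g = g + P \left(4 + P\right)$)
$119 \left(t + u{\left(-2,1 \right)}\right) = 119 \left(-52 + \left(1 - 2 \left(4 - 2\right)\right)\right) = 119 \left(-52 + \left(1 - 4\right)\right) = 119 \left(-52 - 3\right) = 119 \left(-55\right) = -6545$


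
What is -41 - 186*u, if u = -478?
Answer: 88867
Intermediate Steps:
-41 - 186*u = -41 - 186*(-478) = -41 + 88908 = 88867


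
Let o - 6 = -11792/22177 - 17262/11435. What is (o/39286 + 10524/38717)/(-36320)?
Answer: -391366628669329/52274456006491955600 ≈ -7.4868e-6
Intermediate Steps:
o = 14983628/3784985 (o = 6 + (-11792/22177 - 17262/11435) = 6 + (-11792*1/22177 - 17262*1/11435) = 6 + (-176/331 - 17262/11435) = 6 - 7726282/3784985 = 14983628/3784985 ≈ 3.9587)
(o/39286 + 10524/38717)/(-36320) = ((14983628/3784985)/39286 + 10524/38717)/(-36320) = ((14983628/3784985)*(1/39286) + 10524*(1/38717))*(-1/36320) = (7491814/74348460355 + 10524/38717)*(-1/36320) = (782733257338658/2878549339564535)*(-1/36320) = -391366628669329/52274456006491955600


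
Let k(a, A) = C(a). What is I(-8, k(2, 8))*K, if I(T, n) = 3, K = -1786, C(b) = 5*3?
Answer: -5358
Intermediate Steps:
C(b) = 15
k(a, A) = 15
I(-8, k(2, 8))*K = 3*(-1786) = -5358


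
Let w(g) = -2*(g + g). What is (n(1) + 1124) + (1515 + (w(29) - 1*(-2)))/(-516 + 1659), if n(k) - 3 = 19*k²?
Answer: 437093/381 ≈ 1147.2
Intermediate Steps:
n(k) = 3 + 19*k²
w(g) = -4*g
(n(1) + 1124) + (1515 + (w(29) - 1*(-2)))/(-516 + 1659) = ((3 + 19*1²) + 1124) + (1515 + (-4*29 - 1*(-2)))/(-516 + 1659) = ((3 + 19*1) + 1124) + (1515 + (-116 + 2))/1143 = ((3 + 19) + 1124) + (1515 - 114)*(1/1143) = (22 + 1124) + 1401*(1/1143) = 1146 + 467/381 = 437093/381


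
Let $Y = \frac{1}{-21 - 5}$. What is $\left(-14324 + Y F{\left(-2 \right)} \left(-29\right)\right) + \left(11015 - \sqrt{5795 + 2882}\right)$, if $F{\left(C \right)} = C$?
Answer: $- \frac{43046}{13} - \sqrt{8677} \approx -3404.4$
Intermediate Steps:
$Y = - \frac{1}{26}$ ($Y = \frac{1}{-26} = - \frac{1}{26} \approx -0.038462$)
$\left(-14324 + Y F{\left(-2 \right)} \left(-29\right)\right) + \left(11015 - \sqrt{5795 + 2882}\right) = \left(-14324 + \left(- \frac{1}{26}\right) \left(-2\right) \left(-29\right)\right) + \left(11015 - \sqrt{5795 + 2882}\right) = \left(-14324 + \frac{1}{13} \left(-29\right)\right) + \left(11015 - \sqrt{8677}\right) = \left(-14324 - \frac{29}{13}\right) + \left(11015 - \sqrt{8677}\right) = - \frac{186241}{13} + \left(11015 - \sqrt{8677}\right) = - \frac{43046}{13} - \sqrt{8677}$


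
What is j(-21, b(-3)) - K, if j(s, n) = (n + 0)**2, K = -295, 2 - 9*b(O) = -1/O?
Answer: 215080/729 ≈ 295.03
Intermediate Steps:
b(O) = 2/9 + 1/(9*O) (b(O) = 2/9 - (-1)/(9*O) = 2/9 + 1/(9*O))
j(s, n) = n**2
j(-21, b(-3)) - K = ((1/9)*(1 + 2*(-3))/(-3))**2 - 1*(-295) = ((1/9)*(-1/3)*(1 - 6))**2 + 295 = ((1/9)*(-1/3)*(-5))**2 + 295 = (5/27)**2 + 295 = 25/729 + 295 = 215080/729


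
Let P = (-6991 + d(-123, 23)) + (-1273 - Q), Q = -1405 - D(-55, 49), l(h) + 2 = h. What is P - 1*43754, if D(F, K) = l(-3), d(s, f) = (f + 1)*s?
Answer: -53570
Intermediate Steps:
l(h) = -2 + h
d(s, f) = s*(1 + f) (d(s, f) = (1 + f)*s = s*(1 + f))
D(F, K) = -5 (D(F, K) = -2 - 3 = -5)
Q = -1400 (Q = -1405 - 1*(-5) = -1405 + 5 = -1400)
P = -9816 (P = (-6991 - 123*(1 + 23)) + (-1273 - 1*(-1400)) = (-6991 - 123*24) + (-1273 + 1400) = (-6991 - 2952) + 127 = -9943 + 127 = -9816)
P - 1*43754 = -9816 - 1*43754 = -9816 - 43754 = -53570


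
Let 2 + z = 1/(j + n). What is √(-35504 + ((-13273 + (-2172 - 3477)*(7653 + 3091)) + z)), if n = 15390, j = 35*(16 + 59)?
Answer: 2*I*√4928275972437465/18015 ≈ 7793.7*I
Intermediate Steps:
j = 2625 (j = 35*75 = 2625)
z = -36029/18015 (z = -2 + 1/(2625 + 15390) = -2 + 1/18015 = -36029/18015 ≈ -1.9999)
√(-35504 + ((-13273 + (-2172 - 3477)*(7653 + 3091)) + z)) = √(-35504 + ((-13273 + (-2172 - 3477)*(7653 + 3091)) - 36029/18015)) = √(-35504 + ((-13273 - 5649*10744) - 36029/18015)) = √(-35504 + ((-13273 - 60692856) - 36029/18015)) = √(-35504 + (-60706129 - 36029/18015)) = √(-35504 - 1093620949964/18015) = √(-1094260554524/18015) = 2*I*√4928275972437465/18015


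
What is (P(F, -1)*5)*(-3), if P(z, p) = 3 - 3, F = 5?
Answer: 0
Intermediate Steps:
P(z, p) = 0
(P(F, -1)*5)*(-3) = (0*5)*(-3) = 0*(-3) = 0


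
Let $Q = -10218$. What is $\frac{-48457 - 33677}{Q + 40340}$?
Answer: $- \frac{41067}{15061} \approx -2.7267$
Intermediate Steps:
$\frac{-48457 - 33677}{Q + 40340} = \frac{-48457 - 33677}{-10218 + 40340} = - \frac{82134}{30122} = \left(-82134\right) \frac{1}{30122} = - \frac{41067}{15061}$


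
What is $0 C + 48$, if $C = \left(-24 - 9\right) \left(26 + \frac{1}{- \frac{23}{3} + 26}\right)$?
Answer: $48$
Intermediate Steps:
$C = - \frac{4299}{5}$ ($C = - 33 \left(26 + \frac{1}{\left(-23\right) \frac{1}{3} + 26}\right) = - 33 \left(26 + \frac{1}{- \frac{23}{3} + 26}\right) = - 33 \left(26 + \frac{1}{\frac{55}{3}}\right) = - 33 \left(26 + \frac{3}{55}\right) = \left(-33\right) \frac{1433}{55} = - \frac{4299}{5} \approx -859.8$)
$0 C + 48 = 0 \left(- \frac{4299}{5}\right) + 48 = 0 + 48 = 48$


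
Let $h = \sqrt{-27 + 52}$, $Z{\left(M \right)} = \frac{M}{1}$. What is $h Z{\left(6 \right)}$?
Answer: $30$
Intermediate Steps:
$Z{\left(M \right)} = M$ ($Z{\left(M \right)} = M 1 = M$)
$h = 5$ ($h = \sqrt{25} = 5$)
$h Z{\left(6 \right)} = 5 \cdot 6 = 30$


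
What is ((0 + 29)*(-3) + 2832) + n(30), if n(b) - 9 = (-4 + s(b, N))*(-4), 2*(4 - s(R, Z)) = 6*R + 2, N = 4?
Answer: 3118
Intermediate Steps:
s(R, Z) = 3 - 3*R (s(R, Z) = 4 - (6*R + 2)/2 = 4 - (2 + 6*R)/2 = 4 + (-1 - 3*R) = 3 - 3*R)
n(b) = 13 + 12*b (n(b) = 9 + (-4 + (3 - 3*b))*(-4) = 9 + (-1 - 3*b)*(-4) = 9 + (4 + 12*b) = 13 + 12*b)
((0 + 29)*(-3) + 2832) + n(30) = ((0 + 29)*(-3) + 2832) + (13 + 12*30) = (29*(-3) + 2832) + (13 + 360) = (-87 + 2832) + 373 = 2745 + 373 = 3118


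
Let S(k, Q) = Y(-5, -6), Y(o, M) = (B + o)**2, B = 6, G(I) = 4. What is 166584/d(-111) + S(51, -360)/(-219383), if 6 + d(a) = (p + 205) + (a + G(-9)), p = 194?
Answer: 1661168063/2851979 ≈ 582.46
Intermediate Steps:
Y(o, M) = (6 + o)**2
d(a) = 397 + a (d(a) = -6 + ((194 + 205) + (a + 4)) = -6 + (399 + (4 + a)) = -6 + (403 + a) = 397 + a)
S(k, Q) = 1 (S(k, Q) = (6 - 5)**2 = 1**2 = 1)
166584/d(-111) + S(51, -360)/(-219383) = 166584/(397 - 111) + 1/(-219383) = 166584/286 + 1*(-1/219383) = 166584*(1/286) - 1/219383 = 7572/13 - 1/219383 = 1661168063/2851979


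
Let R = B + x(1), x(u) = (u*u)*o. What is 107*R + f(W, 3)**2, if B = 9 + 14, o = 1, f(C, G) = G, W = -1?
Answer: 2577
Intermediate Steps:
B = 23
x(u) = u**2 (x(u) = (u*u)*1 = u**2*1 = u**2)
R = 24 (R = 23 + 1**2 = 23 + 1 = 24)
107*R + f(W, 3)**2 = 107*24 + 3**2 = 2568 + 9 = 2577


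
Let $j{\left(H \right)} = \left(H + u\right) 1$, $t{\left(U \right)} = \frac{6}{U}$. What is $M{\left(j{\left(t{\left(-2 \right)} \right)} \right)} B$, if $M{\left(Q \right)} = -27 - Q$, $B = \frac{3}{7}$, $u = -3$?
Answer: $-9$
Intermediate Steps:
$j{\left(H \right)} = -3 + H$ ($j{\left(H \right)} = \left(H - 3\right) 1 = \left(-3 + H\right) 1 = -3 + H$)
$B = \frac{3}{7}$ ($B = 3 \cdot \frac{1}{7} = \frac{3}{7} \approx 0.42857$)
$M{\left(j{\left(t{\left(-2 \right)} \right)} \right)} B = \left(-27 - \left(-3 + \frac{6}{-2}\right)\right) \frac{3}{7} = \left(-27 - \left(-3 + 6 \left(- \frac{1}{2}\right)\right)\right) \frac{3}{7} = \left(-27 - \left(-3 - 3\right)\right) \frac{3}{7} = \left(-27 - -6\right) \frac{3}{7} = \left(-27 + 6\right) \frac{3}{7} = \left(-21\right) \frac{3}{7} = -9$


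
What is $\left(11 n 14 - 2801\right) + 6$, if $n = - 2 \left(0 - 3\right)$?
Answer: $-1871$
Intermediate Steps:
$n = 6$ ($n = \left(-2\right) \left(-3\right) = 6$)
$\left(11 n 14 - 2801\right) + 6 = \left(11 \cdot 6 \cdot 14 - 2801\right) + 6 = \left(66 \cdot 14 - 2801\right) + 6 = \left(924 - 2801\right) + 6 = -1877 + 6 = -1871$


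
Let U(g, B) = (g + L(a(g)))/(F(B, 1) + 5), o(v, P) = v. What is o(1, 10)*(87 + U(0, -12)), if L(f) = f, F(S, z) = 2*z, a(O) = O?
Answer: 87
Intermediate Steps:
U(g, B) = 2*g/7 (U(g, B) = (g + g)/(2*1 + 5) = (2*g)/(2 + 5) = (2*g)/7 = (2*g)*(1/7) = 2*g/7)
o(1, 10)*(87 + U(0, -12)) = 1*(87 + (2/7)*0) = 1*(87 + 0) = 1*87 = 87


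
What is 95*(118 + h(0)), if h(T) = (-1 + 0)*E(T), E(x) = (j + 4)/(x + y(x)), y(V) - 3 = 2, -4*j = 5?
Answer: 44631/4 ≈ 11158.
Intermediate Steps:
j = -5/4 (j = -¼*5 = -5/4 ≈ -1.2500)
y(V) = 5 (y(V) = 3 + 2 = 5)
E(x) = 11/(4*(5 + x)) (E(x) = (-5/4 + 4)/(x + 5) = 11/(4*(5 + x)))
h(T) = -11/(4*(5 + T)) (h(T) = (-1 + 0)*(11/(4*(5 + T))) = -11/(4*(5 + T)))
95*(118 + h(0)) = 95*(118 - 11/(20 + 4*0)) = 95*(118 - 11/(20 + 0)) = 95*(118 - 11/20) = 95*(2349/20) = 44631/4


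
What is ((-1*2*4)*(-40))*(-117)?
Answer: -37440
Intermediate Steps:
((-1*2*4)*(-40))*(-117) = (-2*4*(-40))*(-117) = -8*(-40)*(-117) = 320*(-117) = -37440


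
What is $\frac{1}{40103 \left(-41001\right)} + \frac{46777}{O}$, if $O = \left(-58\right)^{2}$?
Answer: $\frac{2652196385023}{190734519948} \approx 13.905$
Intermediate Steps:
$O = 3364$
$\frac{1}{40103 \left(-41001\right)} + \frac{46777}{O} = \frac{1}{40103 \left(-41001\right)} + \frac{46777}{3364} = \frac{1}{40103} \left(- \frac{1}{41001}\right) + 46777 \cdot \frac{1}{3364} = - \frac{1}{1644263103} + \frac{1613}{116} = \frac{2652196385023}{190734519948}$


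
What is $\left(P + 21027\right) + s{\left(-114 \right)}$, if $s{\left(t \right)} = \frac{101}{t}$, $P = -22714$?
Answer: $- \frac{192419}{114} \approx -1687.9$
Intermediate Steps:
$\left(P + 21027\right) + s{\left(-114 \right)} = \left(-22714 + 21027\right) + \frac{101}{-114} = -1687 + 101 \left(- \frac{1}{114}\right) = -1687 - \frac{101}{114} = - \frac{192419}{114}$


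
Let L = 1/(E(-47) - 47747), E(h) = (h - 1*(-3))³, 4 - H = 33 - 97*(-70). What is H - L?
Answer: -906456488/132931 ≈ -6819.0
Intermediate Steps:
H = -6819 (H = 4 - (33 - 97*(-70)) = 4 - (33 + 6790) = 4 - 1*6823 = 4 - 6823 = -6819)
E(h) = (3 + h)³ (E(h) = (h + 3)³ = (3 + h)³)
L = -1/132931 (L = 1/((3 - 47)³ - 47747) = 1/((-44)³ - 47747) = 1/(-85184 - 47747) = 1/(-132931) = -1/132931 ≈ -7.5227e-6)
H - L = -6819 - 1*(-1/132931) = -6819 + 1/132931 = -906456488/132931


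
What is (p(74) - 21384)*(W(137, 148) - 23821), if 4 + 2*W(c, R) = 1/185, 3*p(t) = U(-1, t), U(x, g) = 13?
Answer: 565353792751/1110 ≈ 5.0933e+8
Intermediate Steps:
p(t) = 13/3 (p(t) = (1/3)*13 = 13/3)
W(c, R) = -739/370 (W(c, R) = -2 + (1/2)/185 = -2 + (1/2)*(1/185) = -2 + 1/370 = -739/370)
(p(74) - 21384)*(W(137, 148) - 23821) = (13/3 - 21384)*(-739/370 - 23821) = -64139/3*(-8814509/370) = 565353792751/1110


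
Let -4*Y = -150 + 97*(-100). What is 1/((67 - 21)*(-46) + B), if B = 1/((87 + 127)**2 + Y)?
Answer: -96517/204229970 ≈ -0.00047259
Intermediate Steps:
Y = 4925/2 (Y = -(-150 + 97*(-100))/4 = -(-150 - 9700)/4 = -1/4*(-9850) = 4925/2 ≈ 2462.5)
B = 2/96517 (B = 1/((87 + 127)**2 + 4925/2) = 1/(214**2 + 4925/2) = 1/(45796 + 4925/2) = 1/(96517/2) = 2/96517 ≈ 2.0722e-5)
1/((67 - 21)*(-46) + B) = 1/((67 - 21)*(-46) + 2/96517) = 1/(46*(-46) + 2/96517) = 1/(-2116 + 2/96517) = 1/(-204229970/96517) = -96517/204229970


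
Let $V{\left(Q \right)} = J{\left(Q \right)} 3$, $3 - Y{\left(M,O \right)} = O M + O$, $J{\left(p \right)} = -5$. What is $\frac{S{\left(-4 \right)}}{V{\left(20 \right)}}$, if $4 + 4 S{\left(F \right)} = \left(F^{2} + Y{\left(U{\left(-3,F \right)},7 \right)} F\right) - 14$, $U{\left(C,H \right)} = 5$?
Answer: $- \frac{77}{30} \approx -2.5667$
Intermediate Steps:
$Y{\left(M,O \right)} = 3 - O - M O$ ($Y{\left(M,O \right)} = 3 - \left(O M + O\right) = 3 - \left(M O + O\right) = 3 - \left(O + M O\right) = 3 - O - M O$)
$S{\left(F \right)} = - \frac{9}{2} - \frac{39 F}{4} + \frac{F^{2}}{4}$ ($S{\left(F \right)} = -1 + \frac{\left(F^{2} + \left(3 - 7 - 5 \cdot 7\right) F\right) - 14}{4} = -1 + \frac{\left(F^{2} + \left(3 - 7 - 35\right) F\right) - 14}{4} = -1 + \frac{\left(F^{2} - 39 F\right) - 14}{4} = -1 + \frac{-14 + F^{2} - 39 F}{4} = -1 - \left(\frac{7}{2} - \frac{F^{2}}{4} + \frac{39 F}{4}\right) = - \frac{9}{2} - \frac{39 F}{4} + \frac{F^{2}}{4}$)
$V{\left(Q \right)} = -15$ ($V{\left(Q \right)} = \left(-5\right) 3 = -15$)
$\frac{S{\left(-4 \right)}}{V{\left(20 \right)}} = \frac{- \frac{9}{2} - -39 + \frac{\left(-4\right)^{2}}{4}}{-15} = \left(- \frac{9}{2} + 39 + \frac{1}{4} \cdot 16\right) \left(- \frac{1}{15}\right) = \left(- \frac{9}{2} + 39 + 4\right) \left(- \frac{1}{15}\right) = \frac{77}{2} \left(- \frac{1}{15}\right) = - \frac{77}{30}$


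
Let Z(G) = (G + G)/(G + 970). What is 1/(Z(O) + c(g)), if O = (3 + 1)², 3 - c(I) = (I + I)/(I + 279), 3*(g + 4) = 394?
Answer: 600967/1445753 ≈ 0.41568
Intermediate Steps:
g = 382/3 (g = -4 + (⅓)*394 = -4 + 394/3 = 382/3 ≈ 127.33)
c(I) = 3 - 2*I/(279 + I) (c(I) = 3 - (I + I)/(I + 279) = 3 - 2*I/(279 + I))
O = 16 (O = 4² = 16)
Z(G) = 2*G/(970 + G) (Z(G) = (2*G)/(970 + G) = 2*G/(970 + G))
1/(Z(O) + c(g)) = 1/(2*16/(970 + 16) + (837 + 382/3)/(279 + 382/3)) = 1/(2*16/986 + (2893/3)/(1219/3)) = 1/(2*16*(1/986) + (3/1219)*(2893/3)) = 1/(16/493 + 2893/1219) = 1/(1445753/600967) = 600967/1445753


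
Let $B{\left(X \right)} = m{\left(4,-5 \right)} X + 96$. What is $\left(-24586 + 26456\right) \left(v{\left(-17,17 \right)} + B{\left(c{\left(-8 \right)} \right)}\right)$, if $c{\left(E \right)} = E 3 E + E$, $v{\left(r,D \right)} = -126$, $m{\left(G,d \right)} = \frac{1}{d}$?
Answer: $-124916$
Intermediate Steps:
$c{\left(E \right)} = E + 3 E^{2}$ ($c{\left(E \right)} = 3 E E + E = 3 E^{2} + E = E + 3 E^{2}$)
$B{\left(X \right)} = 96 - \frac{X}{5}$ ($B{\left(X \right)} = \frac{X}{-5} + 96 = - \frac{X}{5} + 96 = 96 - \frac{X}{5}$)
$\left(-24586 + 26456\right) \left(v{\left(-17,17 \right)} + B{\left(c{\left(-8 \right)} \right)}\right) = \left(-24586 + 26456\right) \left(-126 + \left(96 - \frac{\left(-8\right) \left(1 + 3 \left(-8\right)\right)}{5}\right)\right) = 1870 \left(-126 + \left(96 - \frac{\left(-8\right) \left(1 - 24\right)}{5}\right)\right) = 1870 \left(-126 + \left(96 - \frac{\left(-8\right) \left(-23\right)}{5}\right)\right) = 1870 \left(-126 + \left(96 - \frac{184}{5}\right)\right) = 1870 \left(-126 + \frac{296}{5}\right) = 1870 \left(- \frac{334}{5}\right) = -124916$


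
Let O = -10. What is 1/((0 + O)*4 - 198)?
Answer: -1/238 ≈ -0.0042017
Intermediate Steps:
1/((0 + O)*4 - 198) = 1/((0 - 10)*4 - 198) = 1/(-10*4 - 198) = 1/(-40 - 198) = 1/(-238) = -1/238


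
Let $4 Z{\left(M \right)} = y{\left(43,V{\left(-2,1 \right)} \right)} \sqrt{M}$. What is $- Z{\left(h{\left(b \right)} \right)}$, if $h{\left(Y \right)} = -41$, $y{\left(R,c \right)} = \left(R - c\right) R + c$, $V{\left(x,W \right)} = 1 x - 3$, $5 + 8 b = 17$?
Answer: $- \frac{2059 i \sqrt{41}}{4} \approx - 3296.0 i$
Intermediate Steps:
$b = \frac{3}{2}$ ($b = - \frac{5}{8} + \frac{1}{8} \cdot 17 = - \frac{5}{8} + \frac{17}{8} = \frac{3}{2} \approx 1.5$)
$V{\left(x,W \right)} = -3 + x$ ($V{\left(x,W \right)} = x - 3 = -3 + x$)
$y{\left(R,c \right)} = c + R \left(R - c\right)$ ($y{\left(R,c \right)} = R \left(R - c\right) + c = c + R \left(R - c\right)$)
$Z{\left(M \right)} = \frac{2059 \sqrt{M}}{4}$ ($Z{\left(M \right)} = \frac{\left(\left(-3 - 2\right) + 43^{2} - 43 \left(-3 - 2\right)\right) \sqrt{M}}{4} = \frac{\left(-5 + 1849 - 43 \left(-5\right)\right) \sqrt{M}}{4} = \frac{\left(-5 + 1849 + 215\right) \sqrt{M}}{4} = \frac{2059 \sqrt{M}}{4}$)
$- Z{\left(h{\left(b \right)} \right)} = - \frac{2059 \sqrt{-41}}{4} = - \frac{2059 i \sqrt{41}}{4}$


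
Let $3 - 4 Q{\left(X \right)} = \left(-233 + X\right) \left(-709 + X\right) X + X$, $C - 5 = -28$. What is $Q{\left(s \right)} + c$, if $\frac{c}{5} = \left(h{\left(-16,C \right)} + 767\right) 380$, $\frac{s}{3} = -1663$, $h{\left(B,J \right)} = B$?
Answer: $37113297019$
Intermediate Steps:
$C = -23$ ($C = 5 - 28 = -23$)
$s = -4989$ ($s = 3 \left(-1663\right) = -4989$)
$Q{\left(X \right)} = \frac{3}{4} - \frac{X}{4} - \frac{X \left(-709 + X\right) \left(-233 + X\right)}{4}$ ($Q{\left(X \right)} = \frac{3}{4} - \frac{\left(-233 + X\right) \left(-709 + X\right) X + X}{4} = \frac{3}{4} - \frac{\left(-709 + X\right) \left(-233 + X\right) X + X}{4} = \frac{3}{4} - \frac{X \left(-709 + X\right) \left(-233 + X\right) + X}{4} = \frac{3}{4} - \frac{X + X \left(-709 + X\right) \left(-233 + X\right)}{4} = \frac{3}{4} - \left(\frac{X}{4} + \frac{X \left(-709 + X\right) \left(-233 + X\right)}{4}\right) = \frac{3}{4} - \frac{X}{4} - \frac{X \left(-709 + X\right) \left(-233 + X\right)}{4}$)
$c = 1426900$ ($c = 5 \left(-16 + 767\right) 380 = 5 \cdot 751 \cdot 380 = 5 \cdot 285380 = 1426900$)
$Q{\left(s \right)} + c = \left(\frac{3}{4} - - \frac{412086411}{2} - \frac{\left(-4989\right)^{3}}{4} + \frac{471 \left(-4989\right)^{2}}{2}\right) + 1426900 = \left(\frac{3}{4} + \frac{412086411}{2} - - \frac{124176813669}{4} + \frac{471}{2} \cdot 24890121\right) + 1426900 = \left(\frac{3}{4} + \frac{412086411}{2} + \frac{124176813669}{4} + \frac{11723246991}{2}\right) + 1426900 = 37111870119 + 1426900 = 37113297019$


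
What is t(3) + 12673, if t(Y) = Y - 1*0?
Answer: 12676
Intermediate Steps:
t(Y) = Y (t(Y) = Y + 0 = Y)
t(3) + 12673 = 3 + 12673 = 12676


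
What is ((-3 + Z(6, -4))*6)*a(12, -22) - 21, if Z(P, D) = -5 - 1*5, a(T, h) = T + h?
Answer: 759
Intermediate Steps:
Z(P, D) = -10 (Z(P, D) = -5 - 5 = -10)
((-3 + Z(6, -4))*6)*a(12, -22) - 21 = ((-3 - 10)*6)*(12 - 22) - 21 = -13*6*(-10) - 21 = -78*(-10) - 21 = 780 - 21 = 759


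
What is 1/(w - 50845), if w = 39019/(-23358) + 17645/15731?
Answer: -367444698/18682927325789 ≈ -1.9667e-5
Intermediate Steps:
w = -201655979/367444698 (w = 39019*(-1/23358) + 17645*(1/15731) = -39019/23358 + 17645/15731 = -201655979/367444698 ≈ -0.54881)
1/(w - 50845) = 1/(-201655979/367444698 - 50845) = 1/(-18682927325789/367444698) = -367444698/18682927325789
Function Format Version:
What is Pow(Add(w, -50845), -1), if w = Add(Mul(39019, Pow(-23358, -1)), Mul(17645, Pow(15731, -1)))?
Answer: Rational(-367444698, 18682927325789) ≈ -1.9667e-5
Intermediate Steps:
w = Rational(-201655979, 367444698) (w = Add(Mul(39019, Rational(-1, 23358)), Mul(17645, Rational(1, 15731))) = Add(Rational(-39019, 23358), Rational(17645, 15731)) = Rational(-201655979, 367444698) ≈ -0.54881)
Pow(Add(w, -50845), -1) = Pow(Add(Rational(-201655979, 367444698), -50845), -1) = Pow(Rational(-18682927325789, 367444698), -1) = Rational(-367444698, 18682927325789)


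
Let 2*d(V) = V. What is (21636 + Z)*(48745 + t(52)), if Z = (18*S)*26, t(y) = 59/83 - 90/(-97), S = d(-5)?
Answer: 8032069741608/8051 ≈ 9.9765e+8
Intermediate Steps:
d(V) = V/2
S = -5/2 (S = (1/2)*(-5) = -5/2 ≈ -2.5000)
t(y) = 13193/8051 (t(y) = 59*(1/83) - 90*(-1/97) = 59/83 + 90/97 = 13193/8051)
Z = -1170 (Z = (18*(-5/2))*26 = -45*26 = -1170)
(21636 + Z)*(48745 + t(52)) = (21636 - 1170)*(48745 + 13193/8051) = 20466*(392459188/8051) = 8032069741608/8051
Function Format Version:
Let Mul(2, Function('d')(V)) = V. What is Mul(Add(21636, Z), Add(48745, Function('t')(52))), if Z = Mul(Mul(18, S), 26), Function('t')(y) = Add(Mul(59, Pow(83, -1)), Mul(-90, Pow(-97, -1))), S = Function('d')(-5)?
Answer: Rational(8032069741608, 8051) ≈ 9.9765e+8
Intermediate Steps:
Function('d')(V) = Mul(Rational(1, 2), V)
S = Rational(-5, 2) (S = Mul(Rational(1, 2), -5) = Rational(-5, 2) ≈ -2.5000)
Function('t')(y) = Rational(13193, 8051) (Function('t')(y) = Add(Mul(59, Rational(1, 83)), Mul(-90, Rational(-1, 97))) = Add(Rational(59, 83), Rational(90, 97)) = Rational(13193, 8051))
Z = -1170 (Z = Mul(Mul(18, Rational(-5, 2)), 26) = Mul(-45, 26) = -1170)
Mul(Add(21636, Z), Add(48745, Function('t')(52))) = Mul(Add(21636, -1170), Add(48745, Rational(13193, 8051))) = Mul(20466, Rational(392459188, 8051)) = Rational(8032069741608, 8051)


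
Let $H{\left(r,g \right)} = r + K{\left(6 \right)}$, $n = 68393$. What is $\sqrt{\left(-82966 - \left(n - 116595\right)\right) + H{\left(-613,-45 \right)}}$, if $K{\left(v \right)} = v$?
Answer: $i \sqrt{35371} \approx 188.07 i$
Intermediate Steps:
$H{\left(r,g \right)} = 6 + r$ ($H{\left(r,g \right)} = r + 6 = 6 + r$)
$\sqrt{\left(-82966 - \left(n - 116595\right)\right) + H{\left(-613,-45 \right)}} = \sqrt{\left(-82966 - \left(68393 - 116595\right)\right) + \left(6 - 613\right)} = \sqrt{\left(-82966 - -48202\right) - 607} = \sqrt{\left(-82966 + 48202\right) - 607} = \sqrt{-34764 - 607} = \sqrt{-35371} = i \sqrt{35371}$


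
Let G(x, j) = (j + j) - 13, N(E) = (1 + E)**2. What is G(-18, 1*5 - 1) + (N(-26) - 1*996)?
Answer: -376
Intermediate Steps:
G(x, j) = -13 + 2*j (G(x, j) = 2*j - 13 = -13 + 2*j)
G(-18, 1*5 - 1) + (N(-26) - 1*996) = (-13 + 2*(1*5 - 1)) + ((1 - 26)**2 - 1*996) = (-13 + 2*(5 - 1)) + ((-25)**2 - 996) = (-13 + 2*4) + (625 - 996) = (-13 + 8) - 371 = -5 - 371 = -376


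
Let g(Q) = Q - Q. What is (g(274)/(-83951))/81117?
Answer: 0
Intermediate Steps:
g(Q) = 0
(g(274)/(-83951))/81117 = (0/(-83951))/81117 = (0*(-1/83951))*(1/81117) = 0*(1/81117) = 0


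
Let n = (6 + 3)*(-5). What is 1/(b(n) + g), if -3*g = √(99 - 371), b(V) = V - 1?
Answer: -207/9658 + 3*I*√17/4829 ≈ -0.021433 + 0.0025615*I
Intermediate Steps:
n = -45 (n = 9*(-5) = -45)
b(V) = -1 + V
g = -4*I*√17/3 (g = -√(99 - 371)/3 = -4*I*√17/3 ≈ -5.4975*I)
1/(b(n) + g) = 1/((-1 - 45) - 4*I*√17/3) = 1/(-46 - 4*I*√17/3)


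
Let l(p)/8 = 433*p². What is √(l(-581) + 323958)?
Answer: √1169635262 ≈ 34200.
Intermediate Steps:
l(p) = 3464*p² (l(p) = 8*(433*p²) = 3464*p²)
√(l(-581) + 323958) = √(3464*(-581)² + 323958) = √(3464*337561 + 323958) = √(1169311304 + 323958) = √1169635262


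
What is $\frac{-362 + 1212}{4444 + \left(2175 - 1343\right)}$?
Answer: $\frac{425}{2638} \approx 0.16111$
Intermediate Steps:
$\frac{-362 + 1212}{4444 + \left(2175 - 1343\right)} = \frac{850}{4444 + 832} = \frac{850}{5276} = 850 \cdot \frac{1}{5276} = \frac{425}{2638}$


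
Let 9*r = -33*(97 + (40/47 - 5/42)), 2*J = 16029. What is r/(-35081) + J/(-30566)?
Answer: -1600144097791/6350076780012 ≈ -0.25199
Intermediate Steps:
J = 16029/2 (J = (1/2)*16029 = 16029/2 ≈ 8014.5)
r = -2122153/5922 (r = (-33*(97 + (40/47 - 5/42)))/9 = (-33*(97 + 1445/1974))/9 = (-33*192923/1974)/9 = (1/9)*(-2122153/658) = -2122153/5922 ≈ -358.35)
r/(-35081) + J/(-30566) = -2122153/5922/(-35081) + (16029/2)/(-30566) = -2122153/5922*(-1/35081) + (16029/2)*(-1/30566) = 2122153/207749682 - 16029/61132 = -1600144097791/6350076780012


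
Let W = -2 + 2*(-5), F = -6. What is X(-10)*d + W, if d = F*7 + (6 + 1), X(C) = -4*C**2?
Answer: 13988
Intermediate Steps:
W = -12 (W = -2 - 10 = -12)
d = -35 (d = -6*7 + (6 + 1) = -42 + 7 = -35)
X(-10)*d + W = -4*(-10)**2*(-35) - 12 = -4*100*(-35) - 12 = -400*(-35) - 12 = 14000 - 12 = 13988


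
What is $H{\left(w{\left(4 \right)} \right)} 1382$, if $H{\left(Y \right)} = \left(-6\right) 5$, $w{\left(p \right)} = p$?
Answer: $-41460$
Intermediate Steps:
$H{\left(Y \right)} = -30$
$H{\left(w{\left(4 \right)} \right)} 1382 = \left(-30\right) 1382 = -41460$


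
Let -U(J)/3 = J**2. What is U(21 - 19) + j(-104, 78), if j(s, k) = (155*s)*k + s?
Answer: -1257476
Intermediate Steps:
j(s, k) = s + 155*k*s (j(s, k) = 155*k*s + s = s + 155*k*s)
U(J) = -3*J**2
U(21 - 19) + j(-104, 78) = -3*(21 - 19)**2 - 104*(1 + 155*78) = -3*2**2 - 104*(1 + 12090) = -3*4 - 104*12091 = -12 - 1257464 = -1257476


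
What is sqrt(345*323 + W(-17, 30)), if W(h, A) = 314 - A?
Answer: sqrt(111719) ≈ 334.24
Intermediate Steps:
sqrt(345*323 + W(-17, 30)) = sqrt(345*323 + (314 - 1*30)) = sqrt(111435 + (314 - 30)) = sqrt(111435 + 284) = sqrt(111719)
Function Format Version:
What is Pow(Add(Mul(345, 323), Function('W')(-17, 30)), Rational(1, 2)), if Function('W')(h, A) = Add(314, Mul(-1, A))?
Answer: Pow(111719, Rational(1, 2)) ≈ 334.24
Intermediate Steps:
Pow(Add(Mul(345, 323), Function('W')(-17, 30)), Rational(1, 2)) = Pow(Add(Mul(345, 323), Add(314, Mul(-1, 30))), Rational(1, 2)) = Pow(Add(111435, Add(314, -30)), Rational(1, 2)) = Pow(Add(111435, 284), Rational(1, 2)) = Pow(111719, Rational(1, 2))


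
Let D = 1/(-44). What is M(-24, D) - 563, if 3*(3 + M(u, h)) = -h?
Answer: -74711/132 ≈ -565.99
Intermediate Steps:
D = -1/44 ≈ -0.022727
M(u, h) = -3 - h/3 (M(u, h) = -3 + (-h)/3 = -3 - h/3)
M(-24, D) - 563 = (-3 - ⅓*(-1/44)) - 563 = (-3 + 1/132) - 563 = -395/132 - 563 = -74711/132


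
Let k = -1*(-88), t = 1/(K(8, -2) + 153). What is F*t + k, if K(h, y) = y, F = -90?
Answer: 13198/151 ≈ 87.404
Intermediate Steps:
t = 1/151 (t = 1/(-2 + 153) = 1/151 ≈ 0.0066225)
k = 88
F*t + k = -90*1/151 + 88 = -90/151 + 88 = 13198/151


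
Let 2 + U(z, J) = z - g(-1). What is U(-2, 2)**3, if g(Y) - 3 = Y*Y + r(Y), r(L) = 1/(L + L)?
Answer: -3375/8 ≈ -421.88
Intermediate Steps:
r(L) = 1/(2*L)
g(Y) = 3 + Y**2 + 1/(2*Y) (g(Y) = 3 + (Y*Y + 1/(2*Y)) = 3 + (Y**2 + 1/(2*Y)) = 3 + Y**2 + 1/(2*Y))
U(z, J) = -11/2 + z (U(z, J) = -2 + (z - (3 + (-1)**2 + (1/2)/(-1))) = -2 + (z - (3 + 1 + (1/2)*(-1))) = -2 + (z - (3 + 1 - 1/2)) = -2 + (z - 1*7/2) = -2 + (z - 7/2) = -2 + (-7/2 + z) = -11/2 + z)
U(-2, 2)**3 = (-11/2 - 2)**3 = (-15/2)**3 = -3375/8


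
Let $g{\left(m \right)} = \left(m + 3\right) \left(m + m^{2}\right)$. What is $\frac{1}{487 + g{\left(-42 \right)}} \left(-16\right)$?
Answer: $\frac{16}{66671} \approx 0.00023998$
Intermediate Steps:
$g{\left(m \right)} = \left(3 + m\right) \left(m + m^{2}\right)$
$\frac{1}{487 + g{\left(-42 \right)}} \left(-16\right) = \frac{1}{487 - 42 \left(3 + \left(-42\right)^{2} + 4 \left(-42\right)\right)} \left(-16\right) = \frac{1}{487 - 42 \left(3 + 1764 - 168\right)} \left(-16\right) = \frac{1}{487 - 67158} \left(-16\right) = \frac{1}{-66671} \left(-16\right) = \left(- \frac{1}{66671}\right) \left(-16\right) = \frac{16}{66671}$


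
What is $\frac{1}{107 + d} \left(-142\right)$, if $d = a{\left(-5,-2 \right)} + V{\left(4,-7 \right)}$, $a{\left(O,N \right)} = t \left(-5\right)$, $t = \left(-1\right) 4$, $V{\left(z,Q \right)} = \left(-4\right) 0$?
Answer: $- \frac{142}{127} \approx -1.1181$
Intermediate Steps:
$V{\left(z,Q \right)} = 0$
$t = -4$
$a{\left(O,N \right)} = 20$ ($a{\left(O,N \right)} = \left(-4\right) \left(-5\right) = 20$)
$d = 20$ ($d = 20 + 0 = 20$)
$\frac{1}{107 + d} \left(-142\right) = \frac{1}{107 + 20} \left(-142\right) = \frac{1}{127} \left(-142\right) = - \frac{142}{127}$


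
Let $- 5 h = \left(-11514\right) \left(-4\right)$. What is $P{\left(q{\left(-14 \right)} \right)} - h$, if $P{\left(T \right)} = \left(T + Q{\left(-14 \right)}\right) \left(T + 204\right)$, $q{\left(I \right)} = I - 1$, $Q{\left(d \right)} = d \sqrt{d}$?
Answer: $\frac{31881}{5} - 2646 i \sqrt{14} \approx 6376.2 - 9900.4 i$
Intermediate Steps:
$Q{\left(d \right)} = d^{\frac{3}{2}}$
$q{\left(I \right)} = -1 + I$ ($q{\left(I \right)} = I - 1 = -1 + I$)
$P{\left(T \right)} = \left(204 + T\right) \left(T - 14 i \sqrt{14}\right)$ ($P{\left(T \right)} = \left(T + \left(-14\right)^{\frac{3}{2}}\right) \left(T + 204\right) = \left(T - 14 i \sqrt{14}\right) \left(204 + T\right) = \left(204 + T\right) \left(T - 14 i \sqrt{14}\right)$)
$h = - \frac{46056}{5}$ ($h = - \frac{\left(-11514\right) \left(-4\right)}{5} = \left(- \frac{1}{5}\right) 46056 = - \frac{46056}{5} \approx -9211.2$)
$P{\left(q{\left(-14 \right)} \right)} - h = \left(\left(-1 - 14\right)^{2} + 204 \left(-1 - 14\right) - 2856 i \sqrt{14} - 14 i \left(-1 - 14\right) \sqrt{14}\right) - - \frac{46056}{5} = \left(\left(-15\right)^{2} + 204 \left(-15\right) - 2856 i \sqrt{14} - 14 i \left(-15\right) \sqrt{14}\right) + \frac{46056}{5} = \left(225 - 3060 - 2856 i \sqrt{14} + 210 i \sqrt{14}\right) + \frac{46056}{5} = \left(-2835 - 2646 i \sqrt{14}\right) + \frac{46056}{5} = \frac{31881}{5} - 2646 i \sqrt{14}$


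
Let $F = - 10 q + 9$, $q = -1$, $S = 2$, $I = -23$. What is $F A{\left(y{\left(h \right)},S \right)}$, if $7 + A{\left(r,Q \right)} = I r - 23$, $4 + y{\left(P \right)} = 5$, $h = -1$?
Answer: $-1007$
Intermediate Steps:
$y{\left(P \right)} = 1$ ($y{\left(P \right)} = -4 + 5 = 1$)
$A{\left(r,Q \right)} = -30 - 23 r$ ($A{\left(r,Q \right)} = -7 - \left(23 + 23 r\right) = -30 - 23 r$)
$F = 19$ ($F = \left(-10\right) \left(-1\right) + 9 = 10 + 9 = 19$)
$F A{\left(y{\left(h \right)},S \right)} = 19 \left(-30 - 23\right) = 19 \left(-53\right) = -1007$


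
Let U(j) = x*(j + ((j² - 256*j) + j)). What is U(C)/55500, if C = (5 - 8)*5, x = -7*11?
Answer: -20713/3700 ≈ -5.5981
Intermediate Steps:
x = -77
C = -15 (C = -3*5 = -15)
U(j) = -77*j² + 19558*j (U(j) = -77*(j + ((j² - 256*j) + j)) = -77*(j + (j² - 255*j)) = -77*(j² - 254*j) = -77*j² + 19558*j)
U(C)/55500 = (77*(-15)*(254 - 1*(-15)))/55500 = (77*(-15)*(254 + 15))*(1/55500) = (77*(-15)*269)*(1/55500) = -310695*1/55500 = -20713/3700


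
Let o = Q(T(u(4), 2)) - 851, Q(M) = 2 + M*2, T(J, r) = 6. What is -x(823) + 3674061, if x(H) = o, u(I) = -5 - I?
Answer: 3674898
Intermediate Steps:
Q(M) = 2 + 2*M
o = -837 (o = (2 + 2*6) - 851 = (2 + 12) - 851 = 14 - 851 = -837)
x(H) = -837
-x(823) + 3674061 = -1*(-837) + 3674061 = 837 + 3674061 = 3674898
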